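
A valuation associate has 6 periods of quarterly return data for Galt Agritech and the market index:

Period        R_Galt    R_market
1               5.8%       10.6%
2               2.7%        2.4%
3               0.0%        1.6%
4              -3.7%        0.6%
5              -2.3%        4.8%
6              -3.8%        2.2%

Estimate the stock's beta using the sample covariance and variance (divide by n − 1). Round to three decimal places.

0.766

Mean R_i = (5.8 + 2.7 + 0.0 − 3.7 − 2.3 − 3.8) / 6 = -0.2167%
Mean R_m = (10.6 + 2.4 + 1.6 + 0.6 + 4.8 + 2.2) / 6 = 3.7000%
Σ(R_i − R̄_i)(R_m − R̄_m) = 51.1500  ⇒  Cov = 51.1500 / 5 = 10.2300
Σ(R_m − R̄_m)² = 66.7800  ⇒  Var(R_m) = 66.7800 / 5 = 13.3560
β = Cov / Var(R_m) = 10.2300 / 13.3560 = 0.7659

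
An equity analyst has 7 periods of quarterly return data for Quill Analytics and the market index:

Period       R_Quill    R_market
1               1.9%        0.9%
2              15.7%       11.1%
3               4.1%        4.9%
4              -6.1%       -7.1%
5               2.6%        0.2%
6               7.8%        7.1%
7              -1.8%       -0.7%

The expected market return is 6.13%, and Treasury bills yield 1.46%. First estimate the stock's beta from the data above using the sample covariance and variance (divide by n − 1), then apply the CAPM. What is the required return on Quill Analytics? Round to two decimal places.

Mean R_i = (1.9 + 15.7 + 4.1 − 6.1 + 2.6 + 7.8 − 1.8) / 7 = 3.4571%
Mean R_m = (0.9 + 11.1 + 4.9 − 7.1 + 0.2 + 7.1 − 0.7) / 7 = 2.3429%
Σ(R_i − R̄_i)(R_m − R̄_m) = 239.8429  ⇒  Cov = 239.8429 / 6 = 39.9738
Σ(R_m − R̄_m)² = 210.9571  ⇒  Var(R_m) = 210.9571 / 6 = 35.1595
β = Cov / Var(R_m) = 39.9738 / 35.1595 = 1.1369
MRP = 6.13% − 1.46% = 4.67%
E(R) = R_f + β × MRP = 1.46% + 1.1369 × 4.67% = 6.77%

6.77%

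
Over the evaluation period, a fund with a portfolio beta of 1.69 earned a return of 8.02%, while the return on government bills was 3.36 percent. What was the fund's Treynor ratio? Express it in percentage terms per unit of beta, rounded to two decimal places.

Treynor = (R_P − R_f) / β_P = (8.02% − 3.36%) / 1.6900 = 4.66% / 1.6900 = 2.76%

2.76%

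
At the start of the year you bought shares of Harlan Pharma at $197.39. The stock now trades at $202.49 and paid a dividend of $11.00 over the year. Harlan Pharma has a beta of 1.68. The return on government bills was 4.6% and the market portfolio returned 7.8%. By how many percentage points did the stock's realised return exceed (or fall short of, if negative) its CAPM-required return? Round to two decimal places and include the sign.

Realised HPR = (P1 + D1 − P0) / P0 = (202.49 + 11.00 − 197.39) / 197.39 = 16.10 / 197.39 = 8.1564%
MRP = 7.8% − 4.6% = 3.20%
CAPM required = R_f + β·MRP = 4.6% + 1.68 × 3.2% = 9.9760%
α = realised − required = 8.1564% − 9.9760% = -1.82%

-1.82%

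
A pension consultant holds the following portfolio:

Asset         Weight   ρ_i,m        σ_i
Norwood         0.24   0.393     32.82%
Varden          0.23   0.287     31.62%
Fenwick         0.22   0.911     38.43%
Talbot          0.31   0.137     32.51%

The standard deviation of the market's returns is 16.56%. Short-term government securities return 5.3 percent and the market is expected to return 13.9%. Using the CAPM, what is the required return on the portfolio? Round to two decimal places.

β_Norwood = 0.393 × 32.82% / 16.56% = 0.7789
β_Varden = 0.287 × 31.62% / 16.56% = 0.5480
β_Fenwick = 0.911 × 38.43% / 16.56% = 2.1141
β_Talbot = 0.137 × 32.51% / 16.56% = 0.2690
β_P = Σ w_i β_i = 0.24×0.7789 + 0.23×0.5480 + 0.22×2.1141 + 0.31×0.2690 = 0.8615
MRP = 13.9% − 5.3% = 8.60%
E(R_P) = R_f + β_P × MRP = 5.3% + 0.8615 × 8.6% = 12.71%

12.71%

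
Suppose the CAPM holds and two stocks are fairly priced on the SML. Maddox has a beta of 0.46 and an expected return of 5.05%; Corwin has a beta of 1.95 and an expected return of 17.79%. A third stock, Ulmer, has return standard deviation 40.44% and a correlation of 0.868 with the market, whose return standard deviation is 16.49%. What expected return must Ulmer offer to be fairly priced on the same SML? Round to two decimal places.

MRP = (17.79% − 5.05%) / (1.95 − 0.46) = 8.5503%
R_f = 5.05% − 0.46 × 8.5503% = 1.1169%
β_Ulmer = ρ·σ_i/σ_m = 0.868 × 40.44 / 16.49 = 2.1287
E(R_Ulmer) = R_f + β × MRP = 1.1169% + 2.1287 × 8.5503% = 19.32%

19.32%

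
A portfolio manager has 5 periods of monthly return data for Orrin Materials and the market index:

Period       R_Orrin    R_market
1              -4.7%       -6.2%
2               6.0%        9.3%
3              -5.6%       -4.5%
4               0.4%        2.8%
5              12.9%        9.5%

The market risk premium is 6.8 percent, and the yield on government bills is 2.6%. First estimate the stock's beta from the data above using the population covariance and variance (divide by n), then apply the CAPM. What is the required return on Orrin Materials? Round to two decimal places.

Mean R_i = (-4.7 + 6.0 − 5.6 + 0.4 + 12.9) / 5 = 1.8000%
Mean R_m = (-6.2 + 9.3 − 4.5 + 2.8 + 9.5) / 5 = 2.1800%
Σ(R_i − R̄_i)(R_m − R̄_m) = 214.1900  ⇒  Cov = 214.1900 / 5 = 42.8380
Σ(R_m − R̄_m)² = 219.5080  ⇒  Var(R_m) = 219.5080 / 5 = 43.9016
β = Cov / Var(R_m) = 42.8380 / 43.9016 = 0.9758
E(R) = R_f + β × MRP = 2.6% + 0.9758 × 6.8% = 9.24%

9.24%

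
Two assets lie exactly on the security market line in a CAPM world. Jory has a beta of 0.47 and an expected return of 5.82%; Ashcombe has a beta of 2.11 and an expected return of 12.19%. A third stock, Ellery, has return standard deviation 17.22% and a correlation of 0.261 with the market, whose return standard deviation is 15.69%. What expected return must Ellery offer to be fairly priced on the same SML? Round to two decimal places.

5.11%

MRP = (12.19% − 5.82%) / (2.11 − 0.47) = 3.8841%
R_f = 5.82% − 0.47 × 3.8841% = 3.9945%
β_Ellery = ρ·σ_i/σ_m = 0.261 × 17.22 / 15.69 = 0.2865
E(R_Ellery) = R_f + β × MRP = 3.9945% + 0.2865 × 3.8841% = 5.11%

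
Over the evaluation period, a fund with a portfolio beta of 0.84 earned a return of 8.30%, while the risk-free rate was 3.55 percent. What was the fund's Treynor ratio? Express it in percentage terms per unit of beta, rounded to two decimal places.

Treynor = (R_P − R_f) / β_P = (8.30% − 3.55%) / 0.8400 = 4.75% / 0.8400 = 5.65%

5.65%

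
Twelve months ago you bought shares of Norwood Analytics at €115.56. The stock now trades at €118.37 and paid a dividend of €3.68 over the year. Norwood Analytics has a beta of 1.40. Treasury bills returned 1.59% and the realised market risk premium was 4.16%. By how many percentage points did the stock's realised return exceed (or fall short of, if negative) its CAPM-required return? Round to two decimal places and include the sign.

Realised HPR = (P1 + D1 − P0) / P0 = (118.37 + 3.68 − 115.56) / 115.56 = 6.49 / 115.56 = 5.6161%
CAPM required = R_f + β·MRP = 1.59% + 1.40 × 4.16% = 7.4140%
α = realised − required = 5.6161% − 7.4140% = -1.80%

-1.80%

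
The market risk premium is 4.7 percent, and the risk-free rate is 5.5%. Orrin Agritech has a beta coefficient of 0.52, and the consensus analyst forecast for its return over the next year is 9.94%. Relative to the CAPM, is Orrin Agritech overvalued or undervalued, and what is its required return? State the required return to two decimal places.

Undervalued; required return 7.94%

Required return = R_f + β·MRP = 5.5% + 0.52 × 4.7% = 7.94%
Forecast 9.94% > required 7.94% → the stock plots above the SML → undervalued.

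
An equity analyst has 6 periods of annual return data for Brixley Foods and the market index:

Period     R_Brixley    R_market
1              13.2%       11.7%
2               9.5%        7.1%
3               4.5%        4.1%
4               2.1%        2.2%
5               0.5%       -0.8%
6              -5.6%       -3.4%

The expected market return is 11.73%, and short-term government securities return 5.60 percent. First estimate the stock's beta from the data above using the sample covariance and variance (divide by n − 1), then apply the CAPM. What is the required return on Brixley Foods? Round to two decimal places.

Mean R_i = (13.2 + 9.5 + 4.5 + 2.1 + 0.5 − 5.6) / 6 = 4.0333%
Mean R_m = (11.7 + 7.1 + 4.1 + 2.2 − 0.8 − 3.4) / 6 = 3.4833%
Σ(R_i − R̄_i)(R_m − R̄_m) = 179.3033  ⇒  Cov = 179.3033 / 5 = 35.8607
Σ(R_m − R̄_m)² = 148.3483  ⇒  Var(R_m) = 148.3483 / 5 = 29.6697
β = Cov / Var(R_m) = 35.8607 / 29.6697 = 1.2087
MRP = 11.73% − 5.60% = 6.13%
E(R) = R_f + β × MRP = 5.60% + 1.2087 × 6.13% = 13.01%

13.01%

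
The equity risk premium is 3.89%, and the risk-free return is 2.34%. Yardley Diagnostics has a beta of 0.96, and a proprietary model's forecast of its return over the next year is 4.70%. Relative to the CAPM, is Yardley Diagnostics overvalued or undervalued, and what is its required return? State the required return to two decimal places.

Required return = R_f + β·MRP = 2.34% + 0.96 × 3.89% = 6.07%
Forecast 4.70% < required 6.07% → the stock plots below the SML → overvalued.

Overvalued; required return 6.07%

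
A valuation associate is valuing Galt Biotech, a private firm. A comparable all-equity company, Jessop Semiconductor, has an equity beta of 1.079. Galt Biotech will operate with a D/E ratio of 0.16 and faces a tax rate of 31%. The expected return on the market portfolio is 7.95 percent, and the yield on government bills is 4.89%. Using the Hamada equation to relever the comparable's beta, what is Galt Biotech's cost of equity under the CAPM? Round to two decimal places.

8.56%

β_L = β_U × [1 + (1 − t)(D/E)] = 1.079 × [1 + (1 − 0.31) × 0.16]
    = 1.079 × [1 + 0.69 × 0.16] = 1.079 × 1.1104 = 1.1981
MRP = 7.95% − 4.89% = 3.06%
E(R) = R_f + β_L × MRP = 4.89% + 1.1981 × 3.06% = 8.56%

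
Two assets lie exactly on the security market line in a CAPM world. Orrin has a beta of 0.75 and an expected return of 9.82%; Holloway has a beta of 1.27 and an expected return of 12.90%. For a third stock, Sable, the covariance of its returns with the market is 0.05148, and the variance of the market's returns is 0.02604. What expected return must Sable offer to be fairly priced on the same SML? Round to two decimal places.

MRP = (12.90% − 9.82%) / (1.27 − 0.75) = 5.9231%
R_f = 9.82% − 0.75 × 5.9231% = 5.3777%
β_Sable = Cov / Var(R_m) = 0.05148 / 0.02604 = 1.9770
E(R_Sable) = R_f + β × MRP = 5.3777% + 1.9770 × 5.9231% = 17.09%

17.09%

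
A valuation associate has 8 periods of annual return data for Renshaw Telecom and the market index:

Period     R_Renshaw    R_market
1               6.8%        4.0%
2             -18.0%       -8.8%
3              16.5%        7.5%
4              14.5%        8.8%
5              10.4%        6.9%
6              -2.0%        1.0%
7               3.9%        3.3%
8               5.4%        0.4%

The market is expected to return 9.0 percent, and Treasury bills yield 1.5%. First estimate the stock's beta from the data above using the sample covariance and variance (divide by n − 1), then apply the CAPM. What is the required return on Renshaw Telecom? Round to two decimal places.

Mean R_i = (6.8 − 18.0 + 16.5 + 14.5 + 10.4 − 2.0 + 3.9 + 5.4) / 8 = 4.6875%
Mean R_m = (4.0 − 8.8 + 7.5 + 8.8 + 6.9 + 1.0 + 3.3 + 0.4) / 8 = 2.8875%
Σ(R_i − R̄_i)(R_m − R̄_m) = 413.4588  ⇒  Cov = 413.4588 / 7 = 59.0655
Σ(R_m − R̄_m)² = 220.0888  ⇒  Var(R_m) = 220.0888 / 7 = 31.4413
β = Cov / Var(R_m) = 59.0655 / 31.4413 = 1.8786
MRP = 9.0% − 1.5% = 7.50%
E(R) = R_f + β × MRP = 1.5% + 1.8786 × 7.5% = 15.59%

15.59%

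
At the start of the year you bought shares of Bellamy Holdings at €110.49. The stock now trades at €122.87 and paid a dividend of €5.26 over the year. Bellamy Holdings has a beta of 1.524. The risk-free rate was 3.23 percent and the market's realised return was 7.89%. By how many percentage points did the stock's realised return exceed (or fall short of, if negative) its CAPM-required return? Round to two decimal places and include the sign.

Realised HPR = (P1 + D1 − P0) / P0 = (122.87 + 5.26 − 110.49) / 110.49 = 17.64 / 110.49 = 15.9652%
MRP = 7.89% − 3.23% = 4.66%
CAPM required = R_f + β·MRP = 3.23% + 1.524 × 4.66% = 10.33184%
α = realised − required = 15.9652% − 10.33184% = +5.63%

+5.63%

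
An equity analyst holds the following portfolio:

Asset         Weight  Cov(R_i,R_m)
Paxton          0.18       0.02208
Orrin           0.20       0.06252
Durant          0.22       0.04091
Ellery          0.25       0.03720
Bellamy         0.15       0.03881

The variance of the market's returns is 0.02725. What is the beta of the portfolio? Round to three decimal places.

β_Paxton = 0.02208 / 0.02725 = 0.8103
β_Orrin = 0.06252 / 0.02725 = 2.2943
β_Durant = 0.04091 / 0.02725 = 1.5013
β_Ellery = 0.03720 / 0.02725 = 1.3651
β_Bellamy = 0.03881 / 0.02725 = 1.4242
β_P = Σ w_i β_i = 0.18×0.8103 + 0.20×2.2943 + 0.22×1.5013 + 0.25×1.3651 + 0.15×1.4242 = 1.4899

1.490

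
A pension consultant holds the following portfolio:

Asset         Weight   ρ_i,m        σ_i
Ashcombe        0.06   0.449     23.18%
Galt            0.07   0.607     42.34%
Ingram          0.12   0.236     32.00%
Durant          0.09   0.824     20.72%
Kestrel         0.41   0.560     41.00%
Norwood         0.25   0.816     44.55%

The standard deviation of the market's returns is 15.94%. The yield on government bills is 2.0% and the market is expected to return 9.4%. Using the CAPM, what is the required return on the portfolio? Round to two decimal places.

β_Ashcombe = 0.449 × 23.18% / 15.94% = 0.6529
β_Galt = 0.607 × 42.34% / 15.94% = 1.6123
β_Ingram = 0.236 × 32.00% / 15.94% = 0.4738
β_Durant = 0.824 × 20.72% / 15.94% = 1.0711
β_Kestrel = 0.560 × 41.00% / 15.94% = 1.4404
β_Norwood = 0.816 × 44.55% / 15.94% = 2.2806
β_P = Σ w_i β_i = 0.06×0.6529 + 0.07×1.6123 + 0.12×0.4738 + 0.09×1.0711 + 0.41×1.4404 + 0.25×2.2806 = 1.4660
MRP = 9.4% − 2.0% = 7.40%
E(R_P) = R_f + β_P × MRP = 2.0% + 1.4660 × 7.4% = 12.85%

12.85%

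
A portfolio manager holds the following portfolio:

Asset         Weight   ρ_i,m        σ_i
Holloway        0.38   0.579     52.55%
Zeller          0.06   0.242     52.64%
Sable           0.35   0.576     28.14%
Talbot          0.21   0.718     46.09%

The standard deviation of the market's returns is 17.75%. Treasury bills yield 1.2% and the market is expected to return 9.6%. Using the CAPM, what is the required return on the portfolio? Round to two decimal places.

13.01%

β_Holloway = 0.579 × 52.55% / 17.75% = 1.7142
β_Zeller = 0.242 × 52.64% / 17.75% = 0.7177
β_Sable = 0.576 × 28.14% / 17.75% = 0.9132
β_Talbot = 0.718 × 46.09% / 17.75% = 1.8644
β_P = Σ w_i β_i = 0.38×1.7142 + 0.06×0.7177 + 0.35×0.9132 + 0.21×1.8644 = 1.4056
MRP = 9.6% − 1.2% = 8.40%
E(R_P) = R_f + β_P × MRP = 1.2% + 1.4056 × 8.4% = 13.01%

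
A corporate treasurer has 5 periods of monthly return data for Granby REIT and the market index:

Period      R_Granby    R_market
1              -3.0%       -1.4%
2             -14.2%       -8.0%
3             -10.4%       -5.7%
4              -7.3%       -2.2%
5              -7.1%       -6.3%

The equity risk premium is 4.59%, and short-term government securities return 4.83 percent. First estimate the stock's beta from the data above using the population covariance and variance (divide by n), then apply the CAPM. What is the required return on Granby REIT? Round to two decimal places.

10.59%

Mean R_i = (-3.0 − 14.2 − 10.4 − 7.3 − 7.1) / 5 = -8.4000%
Mean R_m = (-1.4 − 8.0 − 5.7 − 2.2 − 6.3) / 5 = -4.7200%
Σ(R_i − R̄_i)(R_m − R̄_m) = 39.6300  ⇒  Cov = 39.6300 / 5 = 7.9260
Σ(R_m − R̄_m)² = 31.5880  ⇒  Var(R_m) = 31.5880 / 5 = 6.3176
β = Cov / Var(R_m) = 7.9260 / 6.3176 = 1.2546
E(R) = R_f + β × MRP = 4.83% + 1.2546 × 4.59% = 10.59%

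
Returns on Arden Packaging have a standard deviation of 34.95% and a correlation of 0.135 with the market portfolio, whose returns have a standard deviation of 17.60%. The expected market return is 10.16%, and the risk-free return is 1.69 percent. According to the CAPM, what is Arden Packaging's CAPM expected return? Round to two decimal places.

3.96%

β = ρ × σ_i / σ_m = 0.135 × 34.95% / 17.60% = 0.2681
MRP = 10.16% − 1.69% = 8.47%
E(R) = 1.69% + 0.2681 × 8.47% = 3.96%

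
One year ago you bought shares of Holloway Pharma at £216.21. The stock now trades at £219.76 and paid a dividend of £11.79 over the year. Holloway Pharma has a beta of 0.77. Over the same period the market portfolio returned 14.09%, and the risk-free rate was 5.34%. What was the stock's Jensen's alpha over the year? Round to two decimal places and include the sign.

-4.98%

Realised HPR = (P1 + D1 − P0) / P0 = (219.76 + 11.79 − 216.21) / 216.21 = 15.34 / 216.21 = 7.0950%
MRP = 14.09% − 5.34% = 8.75%
CAPM required = R_f + β·MRP = 5.34% + 0.77 × 8.75% = 12.0775%
α = realised − required = 7.0950% − 12.0775% = -4.98%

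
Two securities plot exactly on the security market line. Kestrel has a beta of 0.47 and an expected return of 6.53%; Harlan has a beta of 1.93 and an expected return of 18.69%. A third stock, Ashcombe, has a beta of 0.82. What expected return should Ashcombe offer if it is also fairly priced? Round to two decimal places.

MRP (SML slope) = (18.69% − 6.53%) / (1.93 − 0.47) = 12.16% / 1.46 = 8.3288%
R_f (intercept) = 6.53% − 0.47 × 8.3288% = 2.6155%
E(R_Ashcombe) = R_f + β × MRP = 2.6155% + 0.82 × 8.3288% = 9.45%

9.45%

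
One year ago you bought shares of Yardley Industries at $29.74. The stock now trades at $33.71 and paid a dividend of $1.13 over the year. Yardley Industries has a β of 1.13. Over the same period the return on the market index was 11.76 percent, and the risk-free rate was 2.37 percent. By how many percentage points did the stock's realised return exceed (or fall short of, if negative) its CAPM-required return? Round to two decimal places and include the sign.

+4.17%

Realised HPR = (P1 + D1 − P0) / P0 = (33.71 + 1.13 − 29.74) / 29.74 = 5.10 / 29.74 = 17.1486%
MRP = 11.76% − 2.37% = 9.39%
CAPM required = R_f + β·MRP = 2.37% + 1.13 × 9.39% = 12.9807%
α = realised − required = 17.1486% − 12.9807% = +4.17%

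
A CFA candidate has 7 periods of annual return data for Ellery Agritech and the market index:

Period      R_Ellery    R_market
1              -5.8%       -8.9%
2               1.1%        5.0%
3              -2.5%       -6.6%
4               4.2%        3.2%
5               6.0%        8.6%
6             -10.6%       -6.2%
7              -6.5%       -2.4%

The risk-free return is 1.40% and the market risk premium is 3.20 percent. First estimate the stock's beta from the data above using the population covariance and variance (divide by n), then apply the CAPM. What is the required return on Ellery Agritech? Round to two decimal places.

3.85%

Mean R_i = (-5.8 + 1.1 − 2.5 + 4.2 + 6.0 − 10.6 − 6.5) / 7 = -2.0143%
Mean R_m = (-8.9 + 5.0 − 6.6 + 3.2 + 8.6 − 6.2 − 2.4) / 7 = -1.0429%
Σ(R_i − R̄_i)(R_m − R̄_m) = 205.2757  ⇒  Cov = 205.2757 / 7 = 29.3251
Σ(R_m − R̄_m)² = 268.5571  ⇒  Var(R_m) = 268.5571 / 7 = 38.3653
β = Cov / Var(R_m) = 29.3251 / 38.3653 = 0.7644
E(R) = R_f + β × MRP = 1.40% + 0.7644 × 3.20% = 3.85%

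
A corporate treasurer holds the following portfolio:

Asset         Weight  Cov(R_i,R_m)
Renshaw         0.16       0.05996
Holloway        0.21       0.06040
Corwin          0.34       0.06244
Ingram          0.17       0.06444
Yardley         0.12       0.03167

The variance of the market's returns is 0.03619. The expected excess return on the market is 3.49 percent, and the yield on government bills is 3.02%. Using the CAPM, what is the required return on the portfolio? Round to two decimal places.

β_Renshaw = 0.05996 / 0.03619 = 1.6568
β_Holloway = 0.06040 / 0.03619 = 1.6690
β_Corwin = 0.06244 / 0.03619 = 1.7253
β_Ingram = 0.06444 / 0.03619 = 1.7806
β_Yardley = 0.03167 / 0.03619 = 0.8751
β_P = Σ w_i β_i = 0.16×1.6568 + 0.21×1.6690 + 0.34×1.7253 + 0.17×1.7806 + 0.12×0.8751 = 1.6099
E(R_P) = R_f + β_P × MRP = 3.02% + 1.6099 × 3.49% = 8.64%

8.64%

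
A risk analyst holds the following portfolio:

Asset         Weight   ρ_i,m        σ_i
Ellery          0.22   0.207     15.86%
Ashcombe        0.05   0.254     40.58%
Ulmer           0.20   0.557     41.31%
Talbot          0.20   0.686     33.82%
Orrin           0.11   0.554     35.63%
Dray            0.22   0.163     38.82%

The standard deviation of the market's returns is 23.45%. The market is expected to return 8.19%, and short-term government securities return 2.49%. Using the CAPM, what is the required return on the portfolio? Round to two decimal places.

β_Ellery = 0.207 × 15.86% / 23.45% = 0.1400
β_Ashcombe = 0.254 × 40.58% / 23.45% = 0.4395
β_Ulmer = 0.557 × 41.31% / 23.45% = 0.9812
β_Talbot = 0.686 × 33.82% / 23.45% = 0.9894
β_Orrin = 0.554 × 35.63% / 23.45% = 0.8417
β_Dray = 0.163 × 38.82% / 23.45% = 0.2698
β_P = Σ w_i β_i = 0.22×0.1400 + 0.05×0.4395 + 0.20×0.9812 + 0.20×0.9894 + 0.11×0.8417 + 0.22×0.2698 = 0.5988
MRP = 8.19% − 2.49% = 5.70%
E(R_P) = R_f + β_P × MRP = 2.49% + 0.5988 × 5.70% = 5.90%

5.90%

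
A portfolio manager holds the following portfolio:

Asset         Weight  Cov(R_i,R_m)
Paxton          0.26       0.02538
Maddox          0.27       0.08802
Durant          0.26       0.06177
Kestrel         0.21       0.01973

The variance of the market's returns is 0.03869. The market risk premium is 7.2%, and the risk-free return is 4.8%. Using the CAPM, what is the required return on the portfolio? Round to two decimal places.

14.21%

β_Paxton = 0.02538 / 0.03869 = 0.6560
β_Maddox = 0.08802 / 0.03869 = 2.2750
β_Durant = 0.06177 / 0.03869 = 1.5965
β_Kestrel = 0.01973 / 0.03869 = 0.5100
β_P = Σ w_i β_i = 0.26×0.6560 + 0.27×2.2750 + 0.26×1.5965 + 0.21×0.5100 = 1.3070
E(R_P) = R_f + β_P × MRP = 4.8% + 1.3070 × 7.2% = 14.21%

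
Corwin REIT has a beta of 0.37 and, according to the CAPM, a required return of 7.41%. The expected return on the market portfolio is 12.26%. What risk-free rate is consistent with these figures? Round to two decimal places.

E(R) = R_f + β(E(R_m) − R_f) = R_f(1 − β) + β·E(R_m)
7.41% = R_f × (1 − 0.37) + 0.37 × 12.26%
7.41% = R_f × 0.63 + 4.5362%
R_f = (7.41% − 4.5362%) / 0.63 = 4.56%

4.56%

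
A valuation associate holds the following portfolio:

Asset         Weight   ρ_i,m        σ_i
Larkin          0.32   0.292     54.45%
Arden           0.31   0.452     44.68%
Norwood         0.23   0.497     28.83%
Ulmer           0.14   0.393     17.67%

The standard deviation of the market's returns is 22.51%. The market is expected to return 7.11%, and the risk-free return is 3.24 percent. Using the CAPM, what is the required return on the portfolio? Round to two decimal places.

β_Larkin = 0.292 × 54.45% / 22.51% = 0.7063
β_Arden = 0.452 × 44.68% / 22.51% = 0.8972
β_Norwood = 0.497 × 28.83% / 22.51% = 0.6365
β_Ulmer = 0.393 × 17.67% / 22.51% = 0.3085
β_P = Σ w_i β_i = 0.32×0.7063 + 0.31×0.8972 + 0.23×0.6365 + 0.14×0.3085 = 0.6937
MRP = 7.11% − 3.24% = 3.87%
E(R_P) = R_f + β_P × MRP = 3.24% + 0.6937 × 3.87% = 5.92%

5.92%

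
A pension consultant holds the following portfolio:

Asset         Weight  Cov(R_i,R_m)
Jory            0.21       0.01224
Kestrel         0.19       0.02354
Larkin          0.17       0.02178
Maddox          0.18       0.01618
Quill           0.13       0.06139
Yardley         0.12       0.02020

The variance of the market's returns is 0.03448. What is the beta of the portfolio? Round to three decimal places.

β_Jory = 0.01224 / 0.03448 = 0.3550
β_Kestrel = 0.02354 / 0.03448 = 0.6827
β_Larkin = 0.02178 / 0.03448 = 0.6317
β_Maddox = 0.01618 / 0.03448 = 0.4693
β_Quill = 0.06139 / 0.03448 = 1.7805
β_Yardley = 0.02020 / 0.03448 = 0.5858
β_P = Σ w_i β_i = 0.21×0.3550 + 0.19×0.6827 + 0.17×0.6317 + 0.18×0.4693 + 0.13×1.7805 + 0.12×0.5858 = 0.6979

0.698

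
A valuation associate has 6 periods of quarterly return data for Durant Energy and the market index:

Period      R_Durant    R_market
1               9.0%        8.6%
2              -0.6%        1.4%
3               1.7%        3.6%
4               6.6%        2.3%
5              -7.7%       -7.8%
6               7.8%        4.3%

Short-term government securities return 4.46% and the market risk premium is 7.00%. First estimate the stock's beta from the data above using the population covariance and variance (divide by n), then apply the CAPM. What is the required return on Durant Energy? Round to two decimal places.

Mean R_i = (9.0 − 0.6 + 1.7 + 6.6 − 7.7 + 7.8) / 6 = 2.8000%
Mean R_m = (8.6 + 1.4 + 3.6 + 2.3 − 7.8 + 4.3) / 6 = 2.0667%
Σ(R_i − R̄_i)(R_m − R̄_m) = 156.7400  ⇒  Cov = 156.7400 / 6 = 26.1233
Σ(R_m − R̄_m)² = 147.8733  ⇒  Var(R_m) = 147.8733 / 6 = 24.6456
β = Cov / Var(R_m) = 26.1233 / 24.6456 = 1.0600
E(R) = R_f + β × MRP = 4.46% + 1.0600 × 7.00% = 11.88%

11.88%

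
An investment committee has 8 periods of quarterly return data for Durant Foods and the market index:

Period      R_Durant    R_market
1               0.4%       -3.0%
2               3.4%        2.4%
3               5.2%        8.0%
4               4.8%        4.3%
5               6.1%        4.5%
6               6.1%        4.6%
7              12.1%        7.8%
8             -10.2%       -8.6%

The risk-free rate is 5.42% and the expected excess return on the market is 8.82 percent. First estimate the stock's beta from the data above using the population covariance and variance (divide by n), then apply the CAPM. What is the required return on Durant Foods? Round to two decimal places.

14.78%

Mean R_i = (0.4 + 3.4 + 5.2 + 4.8 + 6.1 + 6.1 + 12.1 − 10.2) / 8 = 3.4875%
Mean R_m = (-3.0 + 2.4 + 8.0 + 4.3 + 4.5 + 4.6 + 7.8 − 8.6) / 8 = 2.5000%
Σ(R_i − R̄_i)(R_m − R̄_m) = 237.0600  ⇒  Cov = 237.0600 / 8 = 29.6325
Σ(R_m − R̄_m)² = 223.4600  ⇒  Var(R_m) = 223.4600 / 8 = 27.9325
β = Cov / Var(R_m) = 29.6325 / 27.9325 = 1.0609
E(R) = R_f + β × MRP = 5.42% + 1.0609 × 8.82% = 14.78%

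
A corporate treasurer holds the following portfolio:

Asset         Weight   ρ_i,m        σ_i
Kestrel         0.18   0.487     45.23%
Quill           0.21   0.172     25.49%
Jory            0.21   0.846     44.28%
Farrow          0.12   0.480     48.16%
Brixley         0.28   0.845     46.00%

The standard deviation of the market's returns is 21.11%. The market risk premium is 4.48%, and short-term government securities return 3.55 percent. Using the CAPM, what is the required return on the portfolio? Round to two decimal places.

9.15%

β_Kestrel = 0.487 × 45.23% / 21.11% = 1.0434
β_Quill = 0.172 × 25.49% / 21.11% = 0.2077
β_Jory = 0.846 × 44.28% / 21.11% = 1.7746
β_Farrow = 0.480 × 48.16% / 21.11% = 1.0951
β_Brixley = 0.845 × 46.00% / 21.11% = 1.8413
β_P = Σ w_i β_i = 0.18×1.0434 + 0.21×0.2077 + 0.21×1.7746 + 0.12×1.0951 + 0.28×1.8413 = 1.2511
E(R_P) = R_f + β_P × MRP = 3.55% + 1.2511 × 4.48% = 9.15%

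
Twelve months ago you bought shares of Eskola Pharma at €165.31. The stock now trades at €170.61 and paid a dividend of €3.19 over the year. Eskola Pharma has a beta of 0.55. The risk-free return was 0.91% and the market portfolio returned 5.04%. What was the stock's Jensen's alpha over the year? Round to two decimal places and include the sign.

+1.95%

Realised HPR = (P1 + D1 − P0) / P0 = (170.61 + 3.19 − 165.31) / 165.31 = 8.49 / 165.31 = 5.1358%
MRP = 5.04% − 0.91% = 4.13%
CAPM required = R_f + β·MRP = 0.91% + 0.55 × 4.13% = 3.1815%
α = realised − required = 5.1358% − 3.1815% = +1.95%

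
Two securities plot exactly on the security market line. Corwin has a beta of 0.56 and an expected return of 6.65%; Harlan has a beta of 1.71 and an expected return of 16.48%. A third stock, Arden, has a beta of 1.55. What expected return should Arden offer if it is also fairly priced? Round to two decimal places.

15.11%

MRP (SML slope) = (16.48% − 6.65%) / (1.71 − 0.56) = 9.83% / 1.15 = 8.5478%
R_f (intercept) = 6.65% − 0.56 × 8.5478% = 1.8632%
E(R_Arden) = R_f + β × MRP = 1.8632% + 1.55 × 8.5478% = 15.11%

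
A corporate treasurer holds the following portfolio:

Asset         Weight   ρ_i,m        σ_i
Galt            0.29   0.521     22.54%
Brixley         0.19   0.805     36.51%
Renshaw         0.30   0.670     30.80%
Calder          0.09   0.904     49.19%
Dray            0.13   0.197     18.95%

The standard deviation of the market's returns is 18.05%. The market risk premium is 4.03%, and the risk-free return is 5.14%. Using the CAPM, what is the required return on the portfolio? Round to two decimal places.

β_Galt = 0.521 × 22.54% / 18.05% = 0.6506
β_Brixley = 0.805 × 36.51% / 18.05% = 1.6283
β_Renshaw = 0.670 × 30.80% / 18.05% = 1.1433
β_Calder = 0.904 × 49.19% / 18.05% = 2.4636
β_Dray = 0.197 × 18.95% / 18.05% = 0.2068
β_P = Σ w_i β_i = 0.29×0.6506 + 0.19×1.6283 + 0.30×1.1433 + 0.09×2.4636 + 0.13×0.2068 = 1.0896
E(R_P) = R_f + β_P × MRP = 5.14% + 1.0896 × 4.03% = 9.53%

9.53%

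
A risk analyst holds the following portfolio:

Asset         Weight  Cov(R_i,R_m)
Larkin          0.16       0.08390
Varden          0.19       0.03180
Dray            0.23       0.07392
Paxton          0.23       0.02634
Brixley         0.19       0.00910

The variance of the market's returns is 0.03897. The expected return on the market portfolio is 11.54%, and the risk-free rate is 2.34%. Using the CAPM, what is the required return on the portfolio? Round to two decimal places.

β_Larkin = 0.08390 / 0.03897 = 2.1529
β_Varden = 0.03180 / 0.03897 = 0.8160
β_Dray = 0.07392 / 0.03897 = 1.8968
β_Paxton = 0.02634 / 0.03897 = 0.6759
β_Brixley = 0.00910 / 0.03897 = 0.2335
β_P = Σ w_i β_i = 0.16×2.1529 + 0.19×0.8160 + 0.23×1.8968 + 0.23×0.6759 + 0.19×0.2335 = 1.1356
MRP = 11.54% − 2.34% = 9.20%
E(R_P) = R_f + β_P × MRP = 2.34% + 1.1356 × 9.20% = 12.79%

12.79%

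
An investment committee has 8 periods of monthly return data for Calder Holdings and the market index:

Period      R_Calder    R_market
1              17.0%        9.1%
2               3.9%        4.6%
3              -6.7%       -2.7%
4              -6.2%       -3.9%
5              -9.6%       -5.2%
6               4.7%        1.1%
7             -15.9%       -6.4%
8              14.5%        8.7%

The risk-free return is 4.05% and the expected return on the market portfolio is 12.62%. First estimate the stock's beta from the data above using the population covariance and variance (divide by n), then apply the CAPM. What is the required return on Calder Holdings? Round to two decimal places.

19.94%

Mean R_i = (17.0 + 3.9 − 6.7 − 6.2 − 9.6 + 4.7 − 15.9 + 14.5) / 8 = 0.2125%
Mean R_m = (9.1 + 4.6 − 2.7 − 3.9 − 5.2 + 1.1 − 6.4 + 8.7) / 8 = 0.6625%
Σ(R_i − R̄_i)(R_m − R̄_m) = 496.7838  ⇒  Cov = 496.7838 / 8 = 62.0980
Σ(R_m − R̄_m)² = 267.8588  ⇒  Var(R_m) = 267.8588 / 8 = 33.4824
β = Cov / Var(R_m) = 62.0980 / 33.4824 = 1.8546
MRP = 12.62% − 4.05% = 8.57%
E(R) = R_f + β × MRP = 4.05% + 1.8546 × 8.57% = 19.94%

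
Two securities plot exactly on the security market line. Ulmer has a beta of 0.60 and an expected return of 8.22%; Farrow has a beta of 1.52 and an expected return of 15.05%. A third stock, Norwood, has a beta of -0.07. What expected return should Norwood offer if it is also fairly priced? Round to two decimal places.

3.25%

MRP (SML slope) = (15.05% − 8.22%) / (1.52 − 0.60) = 6.83% / 0.92 = 7.4239%
R_f (intercept) = 8.22% − 0.60 × 7.4239% = 3.7657%
E(R_Norwood) = R_f + β × MRP = 3.7657% + -0.07 × 7.4239% = 3.25%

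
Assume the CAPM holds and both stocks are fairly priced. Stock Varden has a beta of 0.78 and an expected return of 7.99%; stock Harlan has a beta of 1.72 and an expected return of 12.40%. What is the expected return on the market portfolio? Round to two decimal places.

9.02%

Both satisfy E(R) = R_f + β·MRP, so the slope of the SML is
MRP = (12.40% − 7.99%) / (1.72 − 0.78) = 4.41% / 0.94 = 4.6915%
R_f = E(R_Varden) − β_Varden·MRP = 7.99% − 0.78 × 4.6915% = 4.3306%
E(R_m) = R_f + MRP = 4.3306% + 4.6915% = 9.02%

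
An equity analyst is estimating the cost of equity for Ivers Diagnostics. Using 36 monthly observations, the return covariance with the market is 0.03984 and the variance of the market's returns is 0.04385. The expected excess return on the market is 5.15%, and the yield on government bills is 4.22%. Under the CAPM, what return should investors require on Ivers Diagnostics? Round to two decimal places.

β = Cov(R_i, R_m) / Var(R_m) = 0.03984 / 0.04385 = 0.9086
E(R) = R_f + β × MRP = 4.22% + 0.9086 × 5.15% = 8.90%

8.90%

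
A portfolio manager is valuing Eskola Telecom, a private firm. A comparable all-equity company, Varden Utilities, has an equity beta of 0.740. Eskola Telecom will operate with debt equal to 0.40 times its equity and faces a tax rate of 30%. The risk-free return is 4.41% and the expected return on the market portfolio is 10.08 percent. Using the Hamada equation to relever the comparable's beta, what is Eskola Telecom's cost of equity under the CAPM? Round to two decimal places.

β_L = β_U × [1 + (1 − t)(D/E)] = 0.740 × [1 + (1 − 0.30) × 0.40]
    = 0.740 × [1 + 0.70 × 0.40] = 0.740 × 1.2800 = 0.9472
MRP = 10.08% − 4.41% = 5.67%
E(R) = R_f + β_L × MRP = 4.41% + 0.9472 × 5.67% = 9.78%

9.78%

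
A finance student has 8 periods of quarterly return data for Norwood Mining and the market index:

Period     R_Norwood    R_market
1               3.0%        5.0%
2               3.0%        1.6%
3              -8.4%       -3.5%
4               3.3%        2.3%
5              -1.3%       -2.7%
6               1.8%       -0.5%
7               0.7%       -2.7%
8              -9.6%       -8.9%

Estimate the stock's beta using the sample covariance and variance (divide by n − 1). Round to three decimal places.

Mean R_i = (3.0 + 3.0 − 8.4 + 3.3 − 1.3 + 1.8 + 0.7 − 9.6) / 8 = -0.9375%
Mean R_m = (5.0 + 1.6 − 3.5 + 2.3 − 2.7 − 0.5 − 2.7 − 8.9) / 8 = -1.1750%
Σ(R_i − R̄_i)(R_m − R̄_m) = 134.1375  ⇒  Cov = 134.1375 / 7 = 19.1625
Σ(R_m − R̄_m)² = 128.0950  ⇒  Var(R_m) = 128.0950 / 7 = 18.2993
β = Cov / Var(R_m) = 19.1625 / 18.2993 = 1.0472

1.047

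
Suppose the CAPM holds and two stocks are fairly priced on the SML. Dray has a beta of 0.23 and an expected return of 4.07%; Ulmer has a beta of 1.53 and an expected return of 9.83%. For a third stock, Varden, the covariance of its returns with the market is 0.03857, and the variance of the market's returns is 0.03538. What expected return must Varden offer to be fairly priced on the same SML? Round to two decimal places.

7.88%

MRP = (9.83% − 4.07%) / (1.53 − 0.23) = 4.4308%
R_f = 4.07% − 0.23 × 4.4308% = 3.0509%
β_Varden = Cov / Var(R_m) = 0.03857 / 0.03538 = 1.0902
E(R_Varden) = R_f + β × MRP = 3.0509% + 1.0902 × 4.4308% = 7.88%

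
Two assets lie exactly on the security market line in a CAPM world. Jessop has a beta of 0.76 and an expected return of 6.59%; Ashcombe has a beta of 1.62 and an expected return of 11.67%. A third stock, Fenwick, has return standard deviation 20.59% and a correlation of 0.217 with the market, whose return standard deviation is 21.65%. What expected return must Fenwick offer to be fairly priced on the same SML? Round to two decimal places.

3.32%

MRP = (11.67% − 6.59%) / (1.62 − 0.76) = 5.9070%
R_f = 6.59% − 0.76 × 5.9070% = 2.1007%
β_Fenwick = ρ·σ_i/σ_m = 0.217 × 20.59 / 21.65 = 0.2064
E(R_Fenwick) = R_f + β × MRP = 2.1007% + 0.2064 × 5.9070% = 3.32%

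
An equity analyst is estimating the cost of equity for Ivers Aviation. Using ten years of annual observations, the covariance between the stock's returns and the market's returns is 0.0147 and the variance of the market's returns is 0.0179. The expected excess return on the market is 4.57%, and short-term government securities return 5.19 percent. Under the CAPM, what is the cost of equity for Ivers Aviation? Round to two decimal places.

β = Cov(R_i, R_m) / Var(R_m) = 0.0147 / 0.0179 = 0.8212
E(R) = R_f + β × MRP = 5.19% + 0.8212 × 4.57% = 8.94%

8.94%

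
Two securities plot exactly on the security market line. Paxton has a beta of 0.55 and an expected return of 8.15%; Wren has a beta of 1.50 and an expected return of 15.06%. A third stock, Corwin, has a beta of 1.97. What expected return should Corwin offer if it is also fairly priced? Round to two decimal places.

18.48%

MRP (SML slope) = (15.06% − 8.15%) / (1.50 − 0.55) = 6.91% / 0.95 = 7.2737%
R_f (intercept) = 8.15% − 0.55 × 7.2737% = 4.1495%
E(R_Corwin) = R_f + β × MRP = 4.1495% + 1.97 × 7.2737% = 18.48%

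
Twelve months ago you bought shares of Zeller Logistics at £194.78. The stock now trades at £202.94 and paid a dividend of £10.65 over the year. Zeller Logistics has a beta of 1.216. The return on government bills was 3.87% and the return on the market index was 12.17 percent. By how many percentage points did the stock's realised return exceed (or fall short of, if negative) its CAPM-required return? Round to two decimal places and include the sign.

Realised HPR = (P1 + D1 − P0) / P0 = (202.94 + 10.65 − 194.78) / 194.78 = 18.81 / 194.78 = 9.6570%
MRP = 12.17% − 3.87% = 8.30%
CAPM required = R_f + β·MRP = 3.87% + 1.216 × 8.30% = 13.96280%
α = realised − required = 9.6570% − 13.96280% = -4.31%

-4.31%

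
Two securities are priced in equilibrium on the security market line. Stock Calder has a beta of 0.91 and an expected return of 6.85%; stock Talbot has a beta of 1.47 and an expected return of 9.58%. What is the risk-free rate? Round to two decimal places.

Both satisfy E(R) = R_f + β·MRP, so the slope of the SML is
MRP = (9.58% − 6.85%) / (1.47 − 0.91) = 2.73% / 0.56 = 4.8750%
R_f = E(R_Calder) − β_Calder·MRP = 6.85% − 0.91 × 4.8750% = 2.4138%

2.41%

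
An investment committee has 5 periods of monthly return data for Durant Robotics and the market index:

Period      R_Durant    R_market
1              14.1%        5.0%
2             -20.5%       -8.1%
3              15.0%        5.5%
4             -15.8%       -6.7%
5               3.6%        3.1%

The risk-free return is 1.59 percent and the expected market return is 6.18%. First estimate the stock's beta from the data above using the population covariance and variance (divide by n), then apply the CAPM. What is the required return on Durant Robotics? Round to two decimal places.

Mean R_i = (14.1 − 20.5 + 15.0 − 15.8 + 3.6) / 5 = -0.7200%
Mean R_m = (5.0 − 8.1 + 5.5 − 6.7 + 3.1) / 5 = -0.2400%
Σ(R_i − R̄_i)(R_m − R̄_m) = 435.2060  ⇒  Cov = 435.2060 / 5 = 87.0412
Σ(R_m − R̄_m)² = 175.0720  ⇒  Var(R_m) = 175.0720 / 5 = 35.0144
β = Cov / Var(R_m) = 87.0412 / 35.0144 = 2.4859
MRP = 6.18% − 1.59% = 4.59%
E(R) = R_f + β × MRP = 1.59% + 2.4859 × 4.59% = 13.00%

13.00%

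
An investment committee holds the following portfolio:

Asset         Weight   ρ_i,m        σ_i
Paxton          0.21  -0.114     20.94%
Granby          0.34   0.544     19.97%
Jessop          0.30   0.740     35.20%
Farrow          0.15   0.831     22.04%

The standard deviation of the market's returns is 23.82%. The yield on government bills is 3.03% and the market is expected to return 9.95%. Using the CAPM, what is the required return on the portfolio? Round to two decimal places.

β_Paxton = -0.114 × 20.94% / 23.82% = -0.1002
β_Granby = 0.544 × 19.97% / 23.82% = 0.4561
β_Jessop = 0.740 × 35.20% / 23.82% = 1.0935
β_Farrow = 0.831 × 22.04% / 23.82% = 0.7689
β_P = Σ w_i β_i = 0.21×-0.1002 + 0.34×0.4561 + 0.30×1.0935 + 0.15×0.7689 = 0.5774
MRP = 9.95% − 3.03% = 6.92%
E(R_P) = R_f + β_P × MRP = 3.03% + 0.5774 × 6.92% = 7.03%

7.03%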